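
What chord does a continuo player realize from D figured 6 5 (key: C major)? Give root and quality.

The figures 6 5 indicate a seventh chord in first inversion.
In first inversion the root lies a sixth above the bass: a sixth above D in C major is B.
The chord tones are D, F, A, B, giving B half-diminished seventh.

B half-diminished seventh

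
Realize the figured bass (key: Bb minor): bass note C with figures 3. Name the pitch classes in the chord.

C, Eb, Gb

The written figures 3 are shorthand for 5/3: the 5 is implied.
A third above C in this key is Eb.
A fifth above C in this key is Gb.
Together with the bass C, this spells C diminished in root position.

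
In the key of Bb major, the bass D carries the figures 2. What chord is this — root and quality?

Eb major seventh

The figures 2 indicate a seventh chord in third inversion.
In third inversion the root lies a second above the bass: a second above D in Bb major is Eb.
The chord tones are D, Eb, G, Bb, giving Eb major seventh.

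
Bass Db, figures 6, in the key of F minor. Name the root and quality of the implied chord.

The figures 6 indicate a triad in first inversion.
In first inversion the root lies a sixth above the bass: a sixth above Db in F minor is Bb.
The chord tones are Db, F, Bb, giving Bb minor.

Bb minor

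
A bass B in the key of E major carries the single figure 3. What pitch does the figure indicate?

D#

Counting 2 letter steps above B lands on D; in E major, that letter is D#.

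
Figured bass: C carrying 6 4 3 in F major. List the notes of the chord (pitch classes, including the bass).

A third above C in this key is E.
A fourth above C in this key is F.
A sixth above C in this key is A.
Together with the bass C, this spells F major seventh in second inversion.

C, E, F, A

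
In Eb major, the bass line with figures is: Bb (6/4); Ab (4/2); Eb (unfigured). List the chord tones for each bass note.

Bb, Eb, G | Ab, Bb, D, F | Eb, G, Bb

Bb (6/4): Bb, Eb, G.
Ab (6/4/2): Ab, Bb, D, F.
Eb (5/3): Eb, G, Bb.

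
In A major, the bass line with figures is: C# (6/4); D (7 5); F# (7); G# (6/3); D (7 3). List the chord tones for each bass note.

C#, F#, A | D, F#, A, C# | F#, A, C#, E | G#, B, E | D, F#, A, C#

C# (6/4): C#, F#, A.
D (7/5/3): D, F#, A, C#.
F# (7/5/3): F#, A, C#, E.
G# (6/3): G#, B, E.
D (7/5/3): D, F#, A, C#.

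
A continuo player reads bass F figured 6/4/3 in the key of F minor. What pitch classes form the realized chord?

A third above F in this key is Ab.
A fourth above F in this key is Bb.
A sixth above F in this key is Db.
Together with the bass F, this spells Bb minor seventh in second inversion.

F, Ab, Bb, Db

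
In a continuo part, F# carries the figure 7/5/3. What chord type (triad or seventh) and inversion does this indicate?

Intervals of 7/5/3 above the bass form a seventh chord; the bass is the root, so this is root position.

seventh chord, root position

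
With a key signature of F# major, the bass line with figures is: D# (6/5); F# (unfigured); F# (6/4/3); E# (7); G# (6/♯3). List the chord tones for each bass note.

D# (6/5/3): D#, F#, A#, B.
F# (5/3): F#, A#, C#.
F# (6/4/3): F#, A#, B, D#.
E# (7/5/3): E#, G#, B, D#.
G# (6/#3): G#, B#, E#.

D#, F#, A#, B | F#, A#, C# | F#, A#, B, D# | E#, G#, B, D# | G#, B#, E#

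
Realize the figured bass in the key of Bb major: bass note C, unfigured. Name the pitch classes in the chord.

An unfigured bass implies 5/3.
A third above C in this key is Eb.
A fifth above C in this key is G.
Together with the bass C, this spells C minor in root position.

C, Eb, G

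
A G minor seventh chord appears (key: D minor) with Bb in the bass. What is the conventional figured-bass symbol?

Bb is the third of G minor seventh, so the chord is in first inversion.
A seventh chord in first inversion is figured 6/5/3, conventionally abbreviated 6/5.

6/5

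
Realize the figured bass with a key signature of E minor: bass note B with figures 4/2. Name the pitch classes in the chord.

The written figures 4/2 are shorthand for 6/4/2: the 6 is implied.
A second above B in this key is C.
A fourth above B in this key is E.
A sixth above B in this key is G.
Together with the bass B, this spells C major seventh in third inversion.

B, C, E, G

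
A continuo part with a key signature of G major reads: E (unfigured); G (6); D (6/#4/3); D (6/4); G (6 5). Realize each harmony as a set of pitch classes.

E (5/3): E, G, B.
G (6/3): G, B, E.
D (6/#4/3): D, F#, G#, B.
D (6/4): D, G, B.
G (6/5/3): G, B, D, E.

E, G, B | G, B, E | D, F#, G#, B | D, G, B | G, B, D, E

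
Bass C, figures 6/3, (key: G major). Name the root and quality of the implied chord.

A minor

The figures 6/3 indicate a triad in first inversion.
In first inversion the root lies a sixth above the bass: a sixth above C in G major is A.
The chord tones are C, E, A, giving A minor.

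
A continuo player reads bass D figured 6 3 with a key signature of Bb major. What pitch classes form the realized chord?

D, F, Bb

A third above D in this key is F.
A sixth above D in this key is Bb.
Together with the bass D, this spells Bb major in first inversion.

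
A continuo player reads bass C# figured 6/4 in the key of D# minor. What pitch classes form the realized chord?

C#, F#, A#

A fourth above C# in this key is F#.
A sixth above C# in this key is A#.
Together with the bass C#, this spells F# major in second inversion.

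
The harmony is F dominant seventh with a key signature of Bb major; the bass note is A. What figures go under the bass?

A is the third of F dominant seventh, so the chord is in first inversion.
A seventh chord in first inversion is figured 6/5/3, conventionally abbreviated 6/5.

6/5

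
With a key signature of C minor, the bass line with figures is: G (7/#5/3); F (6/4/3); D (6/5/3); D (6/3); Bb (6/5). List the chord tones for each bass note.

G, Bb, D#, F | F, Ab, Bb, D | D, F, Ab, Bb | D, F, Bb | Bb, D, F, G

G (7/#5/3): G, Bb, D#, F.
F (6/4/3): F, Ab, Bb, D.
D (6/5/3): D, F, Ab, Bb.
D (6/3): D, F, Bb.
Bb (6/5/3): Bb, D, F, G.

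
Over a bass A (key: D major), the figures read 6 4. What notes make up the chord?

A, D, F#

A fourth above A in this key is D.
A sixth above A in this key is F#.
Together with the bass A, this spells D major in second inversion.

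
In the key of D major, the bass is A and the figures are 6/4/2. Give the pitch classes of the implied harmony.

A second above A in this key is B.
A fourth above A in this key is D.
A sixth above A in this key is F#.
Together with the bass A, this spells B minor seventh in third inversion.

A, B, D, F#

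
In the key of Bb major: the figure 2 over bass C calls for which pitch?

Counting 1 letter step above C lands on D; in Bb major, that letter is D.

D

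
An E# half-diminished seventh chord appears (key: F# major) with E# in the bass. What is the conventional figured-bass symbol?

E# is the root of E# half-diminished seventh, so the chord is in root position.
A seventh chord in root position is figured 7/5/3, conventionally abbreviated 7.

7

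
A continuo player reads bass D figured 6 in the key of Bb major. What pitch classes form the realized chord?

The written figures 6 are shorthand for 6/3: the 3 is implied.
A third above D in this key is F.
A sixth above D in this key is Bb.
Together with the bass D, this spells Bb major in first inversion.

D, F, Bb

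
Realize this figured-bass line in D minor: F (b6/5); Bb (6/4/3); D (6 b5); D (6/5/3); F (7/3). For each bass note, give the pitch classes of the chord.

F, A, C, Db | Bb, D, E, G | D, F, Ab, Bb | D, F, A, Bb | F, A, C, E

F (b6/5/3): F, A, C, Db.
Bb (6/4/3): Bb, D, E, G.
D (6/b5/3): D, F, Ab, Bb.
D (6/5/3): D, F, A, Bb.
F (7/5/3): F, A, C, E.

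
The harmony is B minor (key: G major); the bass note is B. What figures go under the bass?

no figures

B is the root of B minor, so the chord is in root position.
A triad in root position is figured 5/3, conventionally abbreviated (no figures — root-position triad).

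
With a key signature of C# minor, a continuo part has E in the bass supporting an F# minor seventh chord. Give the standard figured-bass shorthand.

E is the seventh of F# minor seventh, so the chord is in third inversion.
A seventh chord in third inversion is figured 6/4/2, conventionally abbreviated 4/2.

4/2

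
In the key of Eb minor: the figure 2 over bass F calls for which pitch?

Counting 1 letter step above F lands on G; in Eb minor, that letter is Gb.

Gb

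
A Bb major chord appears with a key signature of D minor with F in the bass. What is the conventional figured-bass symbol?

6/4

F is the fifth of Bb major, so the chord is in second inversion.
A triad in second inversion is figured 6/4, conventionally abbreviated 6/4.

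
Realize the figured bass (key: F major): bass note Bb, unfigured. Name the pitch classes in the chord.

Bb, D, F

An unfigured bass implies 5/3.
A third above Bb in this key is D.
A fifth above Bb in this key is F.
Together with the bass Bb, this spells Bb major in root position.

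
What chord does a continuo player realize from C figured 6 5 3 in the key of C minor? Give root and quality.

The figures 6 5 3 indicate a seventh chord in first inversion.
In first inversion the root lies a sixth above the bass: a sixth above C in C minor is Ab.
The chord tones are C, Eb, G, Ab, giving Ab major seventh.

Ab major seventh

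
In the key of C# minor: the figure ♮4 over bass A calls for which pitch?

D

Counting 3 letter steps above A lands on D; in C# minor, that letter is D#.
The ♮4 figure makes it natural, giving D.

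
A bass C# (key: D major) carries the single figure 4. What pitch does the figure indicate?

Counting 3 letter steps above C# lands on F; in D major, that letter is F#.

F#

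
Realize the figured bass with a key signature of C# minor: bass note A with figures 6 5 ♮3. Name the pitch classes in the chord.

A, C, E, F#

A third above A in this key is C#, made natural (C) by the ♮ figure.
A fifth above A in this key is E.
A sixth above A in this key is F#.
Together with the bass A, this spells F# half-diminished seventh in first inversion.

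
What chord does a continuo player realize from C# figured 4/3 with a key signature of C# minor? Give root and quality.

F# minor seventh

The figures 4/3 indicate a seventh chord in second inversion.
In second inversion the root lies a fourth above the bass: a fourth above C# in C# minor is F#.
The chord tones are C#, E, F#, A, giving F# minor seventh.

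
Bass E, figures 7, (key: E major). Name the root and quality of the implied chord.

The figures 7 indicate a seventh chord in root position.
In root position the bass is the root, so the root is E.
The chord tones are E, G#, B, D#, giving E major seventh.

E major seventh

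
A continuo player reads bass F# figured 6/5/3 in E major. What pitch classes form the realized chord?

A third above F# in this key is A.
A fifth above F# in this key is C#.
A sixth above F# in this key is D#.
Together with the bass F#, this spells D# half-diminished seventh in first inversion.

F#, A, C#, D#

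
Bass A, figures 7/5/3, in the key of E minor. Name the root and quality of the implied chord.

The figures 7/5/3 indicate a seventh chord in root position.
In root position the bass is the root, so the root is A.
The chord tones are A, C, E, G, giving A minor seventh.

A minor seventh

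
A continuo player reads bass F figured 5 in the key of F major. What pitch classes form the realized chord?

The written figures 5 are shorthand for 5/3: the 3 is implied.
A third above F in this key is A.
A fifth above F in this key is C.
Together with the bass F, this spells F major in root position.

F, A, C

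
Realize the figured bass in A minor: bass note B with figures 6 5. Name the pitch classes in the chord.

The written figures 6 5 are shorthand for 6/5/3: the 3 is implied.
A third above B in this key is D.
A fifth above B in this key is F.
A sixth above B in this key is G.
Together with the bass B, this spells G dominant seventh in first inversion.

B, D, F, G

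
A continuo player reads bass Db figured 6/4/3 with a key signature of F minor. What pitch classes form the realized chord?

Db, F, G, Bb

A third above Db in this key is F.
A fourth above Db in this key is G.
A sixth above Db in this key is Bb.
Together with the bass Db, this spells G half-diminished seventh in second inversion.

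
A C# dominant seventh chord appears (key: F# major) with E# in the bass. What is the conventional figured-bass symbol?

E# is the third of C# dominant seventh, so the chord is in first inversion.
A seventh chord in first inversion is figured 6/5/3, conventionally abbreviated 6/5.

6/5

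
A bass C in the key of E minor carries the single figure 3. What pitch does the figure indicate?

Counting 2 letter steps above C lands on E; in E minor, that letter is E.

E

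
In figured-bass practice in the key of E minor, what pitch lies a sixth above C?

A

Counting 5 letter steps above C lands on A; in E minor, that letter is A.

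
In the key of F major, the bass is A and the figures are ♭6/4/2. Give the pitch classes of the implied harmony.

A, Bb, D, Fb

A second above A in this key is Bb.
A fourth above A in this key is D.
A sixth above A in this key is F, lowered to Fb by the flat.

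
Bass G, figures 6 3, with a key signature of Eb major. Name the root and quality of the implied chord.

Eb major

The figures 6 3 indicate a triad in first inversion.
In first inversion the root lies a sixth above the bass: a sixth above G in Eb major is Eb.
The chord tones are G, Bb, Eb, giving Eb major.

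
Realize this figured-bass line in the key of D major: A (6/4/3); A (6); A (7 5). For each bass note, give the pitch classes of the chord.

A, C#, D, F# | A, C#, F# | A, C#, E, G

A (6/4/3): A, C#, D, F#.
A (6/3): A, C#, F#.
A (7/5/3): A, C#, E, G.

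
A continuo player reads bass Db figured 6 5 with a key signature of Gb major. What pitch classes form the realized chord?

The written figures 6 5 are shorthand for 6/5/3: the 3 is implied.
A third above Db in this key is F.
A fifth above Db in this key is Ab.
A sixth above Db in this key is Bb.
Together with the bass Db, this spells Bb minor seventh in first inversion.

Db, F, Ab, Bb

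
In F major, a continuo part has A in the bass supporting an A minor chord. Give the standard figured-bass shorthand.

no figures

A is the root of A minor, so the chord is in root position.
A triad in root position is figured 5/3, conventionally abbreviated (no figures — root-position triad).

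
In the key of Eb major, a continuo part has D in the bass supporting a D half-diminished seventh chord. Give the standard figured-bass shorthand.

D is the root of D half-diminished seventh, so the chord is in root position.
A seventh chord in root position is figured 7/5/3, conventionally abbreviated 7.

7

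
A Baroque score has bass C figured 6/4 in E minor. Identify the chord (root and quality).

F# diminished

The figures 6/4 indicate a triad in second inversion.
In second inversion the root lies a fourth above the bass: a fourth above C in E minor is F#.
The chord tones are C, F#, A, giving F# diminished.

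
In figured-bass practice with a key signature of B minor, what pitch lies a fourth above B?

Counting 3 letter steps above B lands on E; in B minor, that letter is E.

E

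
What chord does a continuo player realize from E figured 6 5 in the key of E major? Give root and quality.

The figures 6 5 indicate a seventh chord in first inversion.
In first inversion the root lies a sixth above the bass: a sixth above E in E major is C#.
The chord tones are E, G#, B, C#, giving C# minor seventh.

C# minor seventh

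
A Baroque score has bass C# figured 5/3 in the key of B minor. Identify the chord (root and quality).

C# diminished

The figures 5/3 indicate a triad in root position.
In root position the bass is the root, so the root is C#.
The chord tones are C#, E, G, giving C# diminished.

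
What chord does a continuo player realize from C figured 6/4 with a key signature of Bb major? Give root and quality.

F major

The figures 6/4 indicate a triad in second inversion.
In second inversion the root lies a fourth above the bass: a fourth above C in Bb major is F.
The chord tones are C, F, A, giving F major.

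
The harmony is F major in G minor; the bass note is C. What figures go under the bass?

C is the fifth of F major, so the chord is in second inversion.
A triad in second inversion is figured 6/4, conventionally abbreviated 6/4.

6/4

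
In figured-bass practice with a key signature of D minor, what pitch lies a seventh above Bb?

Counting 6 letter steps above Bb lands on A; in D minor, that letter is A.

A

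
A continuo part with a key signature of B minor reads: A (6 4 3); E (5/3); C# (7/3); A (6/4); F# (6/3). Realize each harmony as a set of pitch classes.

A (6/4/3): A, C#, D, F#.
E (5/3): E, G, B.
C# (7/5/3): C#, E, G, B.
A (6/4): A, D, F#.
F# (6/3): F#, A, D.

A, C#, D, F# | E, G, B | C#, E, G, B | A, D, F# | F#, A, D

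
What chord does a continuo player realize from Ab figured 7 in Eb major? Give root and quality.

The figures 7 indicate a seventh chord in root position.
In root position the bass is the root, so the root is Ab.
The chord tones are Ab, C, Eb, G, giving Ab major seventh.

Ab major seventh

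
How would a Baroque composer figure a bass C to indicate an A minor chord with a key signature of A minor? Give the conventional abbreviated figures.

C is the third of A minor, so the chord is in first inversion.
A triad in first inversion is figured 6/3, conventionally abbreviated 6.

6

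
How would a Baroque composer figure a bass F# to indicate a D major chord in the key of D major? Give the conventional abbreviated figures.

F# is the third of D major, so the chord is in first inversion.
A triad in first inversion is figured 6/3, conventionally abbreviated 6.

6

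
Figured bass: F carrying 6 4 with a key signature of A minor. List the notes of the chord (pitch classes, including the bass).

A fourth above F in this key is B.
A sixth above F in this key is D.
Together with the bass F, this spells B diminished in second inversion.

F, B, D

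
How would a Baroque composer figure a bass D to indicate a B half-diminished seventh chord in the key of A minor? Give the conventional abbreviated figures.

D is the third of B half-diminished seventh, so the chord is in first inversion.
A seventh chord in first inversion is figured 6/5/3, conventionally abbreviated 6/5.

6/5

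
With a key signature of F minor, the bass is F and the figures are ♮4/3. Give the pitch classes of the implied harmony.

F, Ab, B, Db

The written figures ♮4/3 are shorthand for 6/4/3: the 6 is implied.
A third above F in this key is Ab.
A fourth above F in this key is Bb, made natural (B) by the ♮ figure.
A sixth above F in this key is Db.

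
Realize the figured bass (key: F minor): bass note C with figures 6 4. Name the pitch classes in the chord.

C, F, Ab

A fourth above C in this key is F.
A sixth above C in this key is Ab.
Together with the bass C, this spells F minor in second inversion.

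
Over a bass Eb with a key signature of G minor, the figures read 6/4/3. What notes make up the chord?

A third above Eb in this key is G.
A fourth above Eb in this key is A.
A sixth above Eb in this key is C.
Together with the bass Eb, this spells A half-diminished seventh in second inversion.

Eb, G, A, C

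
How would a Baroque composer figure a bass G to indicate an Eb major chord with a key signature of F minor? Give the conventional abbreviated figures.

G is the third of Eb major, so the chord is in first inversion.
A triad in first inversion is figured 6/3, conventionally abbreviated 6.

6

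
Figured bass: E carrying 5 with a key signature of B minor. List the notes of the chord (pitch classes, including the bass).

The written figures 5 are shorthand for 5/3: the 3 is implied.
A third above E in this key is G.
A fifth above E in this key is B.
Together with the bass E, this spells E minor in root position.

E, G, B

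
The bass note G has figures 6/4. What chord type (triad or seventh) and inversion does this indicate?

Intervals of 6/4 above the bass form a triad; the bass is the fifth, so this is second inversion.

triad, second inversion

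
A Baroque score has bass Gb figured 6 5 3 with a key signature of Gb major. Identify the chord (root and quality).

Eb minor seventh

The figures 6 5 3 indicate a seventh chord in first inversion.
In first inversion the root lies a sixth above the bass: a sixth above Gb in Gb major is Eb.
The chord tones are Gb, Bb, Db, Eb, giving Eb minor seventh.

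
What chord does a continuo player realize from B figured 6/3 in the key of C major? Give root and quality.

The figures 6/3 indicate a triad in first inversion.
In first inversion the root lies a sixth above the bass: a sixth above B in C major is G.
The chord tones are B, D, G, giving G major.

G major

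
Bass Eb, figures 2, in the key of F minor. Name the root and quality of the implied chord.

F minor seventh

The figures 2 indicate a seventh chord in third inversion.
In third inversion the root lies a second above the bass: a second above Eb in F minor is F.
The chord tones are Eb, F, Ab, C, giving F minor seventh.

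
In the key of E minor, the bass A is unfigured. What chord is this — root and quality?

An unfigured bass indicates a triad in root position.
In root position the bass is the root, so the root is A.
The chord tones are A, C, E, giving A minor.

A minor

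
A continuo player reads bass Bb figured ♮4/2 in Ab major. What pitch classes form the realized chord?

The written figures ♮4/2 are shorthand for 6/4/2: the 6 is implied.
A second above Bb in this key is C.
A fourth above Bb in this key is Eb, made natural (E) by the ♮ figure.
A sixth above Bb in this key is G.
Together with the bass Bb, this spells C dominant seventh in third inversion.

Bb, C, E, G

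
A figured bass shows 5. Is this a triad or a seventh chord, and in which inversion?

triad, root position

5 is shorthand for 5/3.
Intervals of 5/3 above the bass form a triad; the bass is the root, so this is root position.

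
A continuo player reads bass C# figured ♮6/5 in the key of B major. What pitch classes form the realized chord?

The written figures ♮6/5 are shorthand for 6/5/3: the 3 is implied.
A third above C# in this key is E.
A fifth above C# in this key is G#.
A sixth above C# in this key is A#, made natural (A) by the ♮ figure.
Together with the bass C#, this spells A major seventh in first inversion.

C#, E, G#, A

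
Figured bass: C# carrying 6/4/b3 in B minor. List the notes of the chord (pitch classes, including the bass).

A third above C# in this key is E, lowered to Eb by the flat.
A fourth above C# in this key is F#.
A sixth above C# in this key is A.

C#, Eb, F#, A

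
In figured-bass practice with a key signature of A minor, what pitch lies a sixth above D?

B

Counting 5 letter steps above D lands on B; in A minor, that letter is B.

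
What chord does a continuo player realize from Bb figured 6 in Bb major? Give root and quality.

G minor

The figures 6 indicate a triad in first inversion.
In first inversion the root lies a sixth above the bass: a sixth above Bb in Bb major is G.
The chord tones are Bb, D, G, giving G minor.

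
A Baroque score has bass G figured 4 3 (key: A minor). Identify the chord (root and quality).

C major seventh

The figures 4 3 indicate a seventh chord in second inversion.
In second inversion the root lies a fourth above the bass: a fourth above G in A minor is C.
The chord tones are G, B, C, E, giving C major seventh.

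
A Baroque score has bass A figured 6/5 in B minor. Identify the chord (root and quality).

The figures 6/5 indicate a seventh chord in first inversion.
In first inversion the root lies a sixth above the bass: a sixth above A in B minor is F#.
The chord tones are A, C#, E, F#, giving F# minor seventh.

F# minor seventh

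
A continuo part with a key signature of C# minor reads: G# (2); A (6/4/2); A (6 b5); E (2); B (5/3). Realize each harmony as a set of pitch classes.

G#, A, C#, E | A, B, D#, F# | A, C#, Eb, F# | E, F#, A, C# | B, D#, F#

G# (6/4/2): G#, A, C#, E.
A (6/4/2): A, B, D#, F#.
A (6/b5/3): A, C#, Eb, F#.
E (6/4/2): E, F#, A, C#.
B (5/3): B, D#, F#.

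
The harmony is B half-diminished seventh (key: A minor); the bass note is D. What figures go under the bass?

6/5

D is the third of B half-diminished seventh, so the chord is in first inversion.
A seventh chord in first inversion is figured 6/5/3, conventionally abbreviated 6/5.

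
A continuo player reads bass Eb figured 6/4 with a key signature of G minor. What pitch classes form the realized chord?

A fourth above Eb in this key is A.
A sixth above Eb in this key is C.
Together with the bass Eb, this spells A diminished in second inversion.

Eb, A, C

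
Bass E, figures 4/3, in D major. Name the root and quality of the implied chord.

A dominant seventh

The figures 4/3 indicate a seventh chord in second inversion.
In second inversion the root lies a fourth above the bass: a fourth above E in D major is A.
The chord tones are E, G, A, C#, giving A dominant seventh.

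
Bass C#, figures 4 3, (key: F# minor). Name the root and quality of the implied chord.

The figures 4 3 indicate a seventh chord in second inversion.
In second inversion the root lies a fourth above the bass: a fourth above C# in F# minor is F#.
The chord tones are C#, E, F#, A, giving F# minor seventh.

F# minor seventh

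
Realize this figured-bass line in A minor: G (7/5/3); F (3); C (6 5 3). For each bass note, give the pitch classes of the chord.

G (7/5/3): G, B, D, F.
F (5/3): F, A, C.
C (6/5/3): C, E, G, A.

G, B, D, F | F, A, C | C, E, G, A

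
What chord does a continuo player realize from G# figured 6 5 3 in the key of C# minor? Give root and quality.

E major seventh

The figures 6 5 3 indicate a seventh chord in first inversion.
In first inversion the root lies a sixth above the bass: a sixth above G# in C# minor is E.
The chord tones are G#, B, D#, E, giving E major seventh.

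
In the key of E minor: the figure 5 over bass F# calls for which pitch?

Counting 4 letter steps above F# lands on C; in E minor, that letter is C.

C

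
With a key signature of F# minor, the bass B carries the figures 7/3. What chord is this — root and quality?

The figures 7/3 indicate a seventh chord in root position.
In root position the bass is the root, so the root is B.
The chord tones are B, D, F#, A, giving B minor seventh.

B minor seventh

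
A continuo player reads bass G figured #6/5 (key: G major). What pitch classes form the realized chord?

The written figures #6/5 are shorthand for 6/5/3: the 3 is implied.
A third above G in this key is B.
A fifth above G in this key is D.
A sixth above G in this key is E, raised to E# by the sharp.

G, B, D, E#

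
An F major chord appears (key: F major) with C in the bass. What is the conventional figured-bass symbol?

C is the fifth of F major, so the chord is in second inversion.
A triad in second inversion is figured 6/4, conventionally abbreviated 6/4.

6/4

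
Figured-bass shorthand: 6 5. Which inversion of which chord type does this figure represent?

seventh chord, first inversion

6 5 is shorthand for 6/5/3.
Intervals of 6/5/3 above the bass form a seventh chord; the bass is the third, so this is first inversion.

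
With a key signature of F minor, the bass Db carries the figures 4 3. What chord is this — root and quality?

G half-diminished seventh

The figures 4 3 indicate a seventh chord in second inversion.
In second inversion the root lies a fourth above the bass: a fourth above Db in F minor is G.
The chord tones are Db, F, G, Bb, giving G half-diminished seventh.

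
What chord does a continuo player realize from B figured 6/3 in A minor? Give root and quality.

The figures 6/3 indicate a triad in first inversion.
In first inversion the root lies a sixth above the bass: a sixth above B in A minor is G.
The chord tones are B, D, G, giving G major.

G major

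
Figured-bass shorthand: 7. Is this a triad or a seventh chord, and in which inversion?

7 is shorthand for 7/5/3.
Intervals of 7/5/3 above the bass form a seventh chord; the bass is the root, so this is root position.

seventh chord, root position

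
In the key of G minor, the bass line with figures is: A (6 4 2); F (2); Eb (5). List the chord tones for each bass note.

A (6/4/2): A, Bb, D, F.
F (6/4/2): F, G, Bb, D.
Eb (5/3): Eb, G, Bb.

A, Bb, D, F | F, G, Bb, D | Eb, G, Bb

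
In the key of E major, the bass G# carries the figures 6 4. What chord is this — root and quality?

C# minor

The figures 6 4 indicate a triad in second inversion.
In second inversion the root lies a fourth above the bass: a fourth above G# in E major is C#.
The chord tones are G#, C#, E, giving C# minor.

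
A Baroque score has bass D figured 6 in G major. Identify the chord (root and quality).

The figures 6 indicate a triad in first inversion.
In first inversion the root lies a sixth above the bass: a sixth above D in G major is B.
The chord tones are D, F#, B, giving B minor.

B minor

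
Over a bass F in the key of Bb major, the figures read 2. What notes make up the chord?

The written figures 2 are shorthand for 6/4/2: the 6/4 are implied.
A second above F in this key is G.
A fourth above F in this key is Bb.
A sixth above F in this key is D.
Together with the bass F, this spells G minor seventh in third inversion.

F, G, Bb, D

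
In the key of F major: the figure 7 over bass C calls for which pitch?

Bb

Counting 6 letter steps above C lands on B; in F major, that letter is Bb.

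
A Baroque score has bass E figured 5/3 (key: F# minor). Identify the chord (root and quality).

E major

The figures 5/3 indicate a triad in root position.
In root position the bass is the root, so the root is E.
The chord tones are E, G#, B, giving E major.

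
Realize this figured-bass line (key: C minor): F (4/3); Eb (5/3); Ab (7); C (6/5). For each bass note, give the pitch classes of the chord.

F (6/4/3): F, Ab, Bb, D.
Eb (5/3): Eb, G, Bb.
Ab (7/5/3): Ab, C, Eb, G.
C (6/5/3): C, Eb, G, Ab.

F, Ab, Bb, D | Eb, G, Bb | Ab, C, Eb, G | C, Eb, G, Ab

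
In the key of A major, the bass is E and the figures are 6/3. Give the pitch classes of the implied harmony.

A third above E in this key is G#.
A sixth above E in this key is C#.
Together with the bass E, this spells C# minor in first inversion.

E, G#, C#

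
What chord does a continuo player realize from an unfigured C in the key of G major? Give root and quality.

C major

An unfigured bass indicates a triad in root position.
In root position the bass is the root, so the root is C.
The chord tones are C, E, G, giving C major.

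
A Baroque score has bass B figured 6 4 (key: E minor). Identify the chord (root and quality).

E minor

The figures 6 4 indicate a triad in second inversion.
In second inversion the root lies a fourth above the bass: a fourth above B in E minor is E.
The chord tones are B, E, G, giving E minor.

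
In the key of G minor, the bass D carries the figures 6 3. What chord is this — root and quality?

The figures 6 3 indicate a triad in first inversion.
In first inversion the root lies a sixth above the bass: a sixth above D in G minor is Bb.
The chord tones are D, F, Bb, giving Bb major.

Bb major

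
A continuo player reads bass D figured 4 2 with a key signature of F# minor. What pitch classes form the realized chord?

D, E, G#, B

The written figures 4 2 are shorthand for 6/4/2: the 6 is implied.
A second above D in this key is E.
A fourth above D in this key is G#.
A sixth above D in this key is B.
Together with the bass D, this spells E dominant seventh in third inversion.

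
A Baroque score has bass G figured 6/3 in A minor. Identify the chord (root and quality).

The figures 6/3 indicate a triad in first inversion.
In first inversion the root lies a sixth above the bass: a sixth above G in A minor is E.
The chord tones are G, B, E, giving E minor.

E minor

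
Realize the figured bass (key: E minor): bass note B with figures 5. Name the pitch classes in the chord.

The written figures 5 are shorthand for 5/3: the 3 is implied.
A third above B in this key is D.
A fifth above B in this key is F#.
Together with the bass B, this spells B minor in root position.

B, D, F#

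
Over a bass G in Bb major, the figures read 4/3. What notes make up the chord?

G, Bb, C, Eb

The written figures 4/3 are shorthand for 6/4/3: the 6 is implied.
A third above G in this key is Bb.
A fourth above G in this key is C.
A sixth above G in this key is Eb.
Together with the bass G, this spells C minor seventh in second inversion.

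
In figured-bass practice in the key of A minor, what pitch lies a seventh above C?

B

Counting 6 letter steps above C lands on B; in A minor, that letter is B.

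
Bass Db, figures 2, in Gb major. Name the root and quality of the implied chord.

The figures 2 indicate a seventh chord in third inversion.
In third inversion the root lies a second above the bass: a second above Db in Gb major is Eb.
The chord tones are Db, Eb, Gb, Bb, giving Eb minor seventh.

Eb minor seventh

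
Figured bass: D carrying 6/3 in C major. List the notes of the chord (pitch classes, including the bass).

A third above D in this key is F.
A sixth above D in this key is B.
Together with the bass D, this spells B diminished in first inversion.

D, F, B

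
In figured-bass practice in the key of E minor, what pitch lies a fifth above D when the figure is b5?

Counting 4 letter steps above D lands on A; in E minor, that letter is A.
The b5 figure lowers it a semitone, giving Ab.

Ab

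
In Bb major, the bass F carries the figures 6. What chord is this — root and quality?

The figures 6 indicate a triad in first inversion.
In first inversion the root lies a sixth above the bass: a sixth above F in Bb major is D.
The chord tones are F, A, D, giving D minor.

D minor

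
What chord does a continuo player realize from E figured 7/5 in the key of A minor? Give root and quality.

E minor seventh

The figures 7/5 indicate a seventh chord in root position.
In root position the bass is the root, so the root is E.
The chord tones are E, G, B, D, giving E minor seventh.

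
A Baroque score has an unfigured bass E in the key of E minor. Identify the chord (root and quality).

An unfigured bass indicates a triad in root position.
In root position the bass is the root, so the root is E.
The chord tones are E, G, B, giving E minor.

E minor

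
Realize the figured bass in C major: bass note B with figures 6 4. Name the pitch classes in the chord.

A fourth above B in this key is E.
A sixth above B in this key is G.
Together with the bass B, this spells E minor in second inversion.

B, E, G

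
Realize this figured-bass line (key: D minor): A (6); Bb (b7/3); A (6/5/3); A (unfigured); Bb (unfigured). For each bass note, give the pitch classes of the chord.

A, C, F | Bb, D, F, Ab | A, C, E, F | A, C, E | Bb, D, F

A (6/3): A, C, F.
Bb (b7/5/3): Bb, D, F, Ab.
A (6/5/3): A, C, E, F.
A (5/3): A, C, E.
Bb (5/3): Bb, D, F.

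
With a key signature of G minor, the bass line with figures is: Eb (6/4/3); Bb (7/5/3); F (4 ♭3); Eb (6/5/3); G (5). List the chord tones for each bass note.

Eb (6/4/3): Eb, G, A, C.
Bb (7/5/3): Bb, D, F, A.
F (6/4/b3): F, Ab, Bb, D.
Eb (6/5/3): Eb, G, Bb, C.
G (5/3): G, Bb, D.

Eb, G, A, C | Bb, D, F, A | F, Ab, Bb, D | Eb, G, Bb, C | G, Bb, D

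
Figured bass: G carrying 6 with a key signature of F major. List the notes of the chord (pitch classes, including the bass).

G, Bb, E

The written figures 6 are shorthand for 6/3: the 3 is implied.
A third above G in this key is Bb.
A sixth above G in this key is E.
Together with the bass G, this spells E diminished in first inversion.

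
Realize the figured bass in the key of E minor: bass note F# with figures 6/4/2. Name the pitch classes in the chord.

A second above F# in this key is G.
A fourth above F# in this key is B.
A sixth above F# in this key is D.
Together with the bass F#, this spells G major seventh in third inversion.

F#, G, B, D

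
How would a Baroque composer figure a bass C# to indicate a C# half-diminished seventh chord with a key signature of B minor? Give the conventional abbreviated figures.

C# is the root of C# half-diminished seventh, so the chord is in root position.
A seventh chord in root position is figured 7/5/3, conventionally abbreviated 7.

7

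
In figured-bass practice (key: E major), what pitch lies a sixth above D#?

B

Counting 5 letter steps above D# lands on B; in E major, that letter is B.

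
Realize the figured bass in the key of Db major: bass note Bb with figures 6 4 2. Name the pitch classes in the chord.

Bb, C, Eb, Gb

A second above Bb in this key is C.
A fourth above Bb in this key is Eb.
A sixth above Bb in this key is Gb.
Together with the bass Bb, this spells C half-diminished seventh in third inversion.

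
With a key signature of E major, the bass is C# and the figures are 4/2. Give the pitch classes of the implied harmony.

C#, D#, F#, A

The written figures 4/2 are shorthand for 6/4/2: the 6 is implied.
A second above C# in this key is D#.
A fourth above C# in this key is F#.
A sixth above C# in this key is A.
Together with the bass C#, this spells D# half-diminished seventh in third inversion.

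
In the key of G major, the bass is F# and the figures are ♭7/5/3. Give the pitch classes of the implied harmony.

F#, A, C, Eb

A third above F# in this key is A.
A fifth above F# in this key is C.
A seventh above F# in this key is E, lowered to Eb by the flat.
Together with the bass F#, this spells F# diminished seventh in root position.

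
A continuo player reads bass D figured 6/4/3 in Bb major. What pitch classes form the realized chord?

A third above D in this key is F.
A fourth above D in this key is G.
A sixth above D in this key is Bb.
Together with the bass D, this spells G minor seventh in second inversion.

D, F, G, Bb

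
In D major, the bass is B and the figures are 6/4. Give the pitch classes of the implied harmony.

B, E, G

A fourth above B in this key is E.
A sixth above B in this key is G.
Together with the bass B, this spells E minor in second inversion.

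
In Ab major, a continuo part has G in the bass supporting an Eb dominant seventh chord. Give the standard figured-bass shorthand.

6/5

G is the third of Eb dominant seventh, so the chord is in first inversion.
A seventh chord in first inversion is figured 6/5/3, conventionally abbreviated 6/5.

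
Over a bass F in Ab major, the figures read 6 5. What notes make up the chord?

The written figures 6 5 are shorthand for 6/5/3: the 3 is implied.
A third above F in this key is Ab.
A fifth above F in this key is C.
A sixth above F in this key is Db.
Together with the bass F, this spells Db major seventh in first inversion.

F, Ab, C, Db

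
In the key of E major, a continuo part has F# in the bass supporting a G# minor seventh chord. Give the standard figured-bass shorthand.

F# is the seventh of G# minor seventh, so the chord is in third inversion.
A seventh chord in third inversion is figured 6/4/2, conventionally abbreviated 4/2.

4/2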